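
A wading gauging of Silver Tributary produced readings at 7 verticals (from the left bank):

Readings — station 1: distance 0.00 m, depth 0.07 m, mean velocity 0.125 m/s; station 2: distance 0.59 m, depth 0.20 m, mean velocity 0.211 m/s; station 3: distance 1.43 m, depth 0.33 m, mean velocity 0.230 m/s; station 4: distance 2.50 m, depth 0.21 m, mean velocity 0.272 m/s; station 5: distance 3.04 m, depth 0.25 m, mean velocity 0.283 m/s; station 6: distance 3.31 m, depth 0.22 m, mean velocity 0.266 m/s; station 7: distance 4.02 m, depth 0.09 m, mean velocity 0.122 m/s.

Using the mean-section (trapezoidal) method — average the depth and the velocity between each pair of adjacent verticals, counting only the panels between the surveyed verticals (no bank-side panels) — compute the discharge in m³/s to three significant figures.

0.208 m³/s

Panel 1-2: Δb = 0.59 m, d̄ = (0.07+0.20)/2 = 0.135, v̄ = (0.125+0.211)/2 = 0.168 → q = 0.59×0.135×0.168 = 0.01338 m³/s
Panel 2-3: Δb = 0.84 m, d̄ = (0.20+0.33)/2 = 0.265, v̄ = (0.211+0.230)/2 = 0.2205 → q = 0.84×0.265×0.2205 = 0.04908 m³/s
Panel 3-4: Δb = 1.07 m, d̄ = (0.33+0.21)/2 = 0.27, v̄ = (0.230+0.272)/2 = 0.251 → q = 1.07×0.27×0.251 = 0.07251 m³/s
Panel 4-5: Δb = 0.54 m, d̄ = (0.21+0.25)/2 = 0.23, v̄ = (0.272+0.283)/2 = 0.2775 → q = 0.54×0.23×0.2775 = 0.03447 m³/s
Panel 5-6: Δb = 0.27 m, d̄ = (0.25+0.22)/2 = 0.235, v̄ = (0.283+0.266)/2 = 0.2745 → q = 0.27×0.235×0.2745 = 0.01742 m³/s
Panel 6-7: Δb = 0.71 m, d̄ = (0.22+0.09)/2 = 0.155, v̄ = (0.266+0.122)/2 = 0.194 → q = 0.71×0.155×0.194 = 0.02135 m³/s
Q = Σ q = 0.2082 m³/s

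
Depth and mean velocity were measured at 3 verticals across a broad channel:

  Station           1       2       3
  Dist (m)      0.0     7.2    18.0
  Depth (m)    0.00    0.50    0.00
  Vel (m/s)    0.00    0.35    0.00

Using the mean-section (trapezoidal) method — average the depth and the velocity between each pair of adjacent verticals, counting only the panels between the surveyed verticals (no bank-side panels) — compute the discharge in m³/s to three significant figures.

Panel 1-2: Δb = 7.2 m, d̄ = (0.00+0.50)/2 = 0.25, v̄ = (0.00+0.35)/2 = 0.175 → q = 7.2×0.25×0.175 = 0.3150 m³/s
Panel 2-3: Δb = 10.8 m, d̄ = (0.50+0.00)/2 = 0.25, v̄ = (0.35+0.00)/2 = 0.175 → q = 10.8×0.25×0.175 = 0.4725 m³/s
Q = Σ q = 0.7875 m³/s

0.788 m³/s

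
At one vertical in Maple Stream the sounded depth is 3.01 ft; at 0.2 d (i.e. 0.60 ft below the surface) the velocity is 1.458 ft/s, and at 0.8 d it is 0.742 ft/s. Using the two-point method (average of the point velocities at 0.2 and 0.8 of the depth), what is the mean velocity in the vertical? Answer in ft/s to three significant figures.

1.10 ft/s

v̄ = (1.458 + 0.742) / 2 = 1.100 ft/s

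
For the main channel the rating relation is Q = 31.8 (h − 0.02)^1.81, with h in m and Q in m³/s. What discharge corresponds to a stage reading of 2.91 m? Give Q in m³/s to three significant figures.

Q = 31.8 × (2.91 − 0.02)^1.81 = 31.8 × 2.89^1.81 = 217.1 m³/s

217 m³/s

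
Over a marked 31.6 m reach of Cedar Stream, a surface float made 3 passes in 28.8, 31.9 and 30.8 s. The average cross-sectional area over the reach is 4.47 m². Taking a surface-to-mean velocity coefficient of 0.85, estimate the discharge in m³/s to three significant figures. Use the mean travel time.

t̄ = (28.8 + 31.9 + 30.8) / 3 = 30.5 s
v_surface = L / t̄ = 31.6 / 30.5 = 1.036 m/s
v_mean = 0.85 × 1.036 = 0.8807 m/s
Q = A × v_mean = 4.47 × 0.8807 = 3.937 m³/s

3.94 m³/s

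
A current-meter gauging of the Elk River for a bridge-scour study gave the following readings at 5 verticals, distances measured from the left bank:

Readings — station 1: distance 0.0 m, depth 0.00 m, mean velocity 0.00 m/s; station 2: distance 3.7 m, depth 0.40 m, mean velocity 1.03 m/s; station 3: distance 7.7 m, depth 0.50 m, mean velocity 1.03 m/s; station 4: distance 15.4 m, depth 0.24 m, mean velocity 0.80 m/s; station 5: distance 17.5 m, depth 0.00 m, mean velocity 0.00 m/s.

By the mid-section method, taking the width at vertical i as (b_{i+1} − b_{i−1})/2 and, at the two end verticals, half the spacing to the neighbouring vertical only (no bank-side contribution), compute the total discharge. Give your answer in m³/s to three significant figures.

5.54 m³/s

w_2 = (7.7 − 0.0)/2 = 3.85 m; q_2 = 1.03 × 0.40 × 3.85 = 1.586 m³/s
w_3 = (15.4 − 3.7)/2 = 5.85 m; q_3 = 1.03 × 0.50 × 5.85 = 3.013 m³/s
w_4 = (17.5 − 7.7)/2 = 4.9 m; q_4 = 0.80 × 0.24 × 4.9 = 0.9408 m³/s
Stations 1, 5 contribute zero (depth or velocity is 0).
Q = Σ qᵢ = 5.540 m³/s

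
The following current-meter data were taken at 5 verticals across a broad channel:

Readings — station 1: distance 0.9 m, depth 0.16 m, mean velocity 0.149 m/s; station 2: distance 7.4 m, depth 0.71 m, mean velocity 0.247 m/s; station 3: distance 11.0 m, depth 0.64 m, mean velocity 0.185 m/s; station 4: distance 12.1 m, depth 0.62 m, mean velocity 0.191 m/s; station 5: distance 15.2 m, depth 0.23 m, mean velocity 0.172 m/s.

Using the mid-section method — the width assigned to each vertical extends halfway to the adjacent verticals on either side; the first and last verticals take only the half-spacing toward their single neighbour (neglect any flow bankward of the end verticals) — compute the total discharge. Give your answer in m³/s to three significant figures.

w_1 = (7.4 − 0.9)/2 = 3.25 m; q_1 = 0.149 × 0.16 × 3.25 = 0.07748 m³/s
w_2 = (11.0 − 0.9)/2 = 5.05 m; q_2 = 0.247 × 0.71 × 5.05 = 0.8856 m³/s
w_3 = (12.1 − 7.4)/2 = 2.35 m; q_3 = 0.185 × 0.64 × 2.35 = 0.2782 m³/s
w_4 = (15.2 − 11.0)/2 = 2.1 m; q_4 = 0.191 × 0.62 × 2.1 = 0.2487 m³/s
w_5 = (15.2 − 12.1)/2 = 1.55 m; q_5 = 0.172 × 0.23 × 1.55 = 0.06132 m³/s
Q = Σ qᵢ = 1.551 m³/s

1.55 m³/s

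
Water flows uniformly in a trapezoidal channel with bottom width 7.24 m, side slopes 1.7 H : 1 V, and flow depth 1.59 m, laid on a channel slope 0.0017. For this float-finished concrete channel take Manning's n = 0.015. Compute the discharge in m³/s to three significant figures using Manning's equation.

48.3 m³/s

A = (b + z·y)·y = (7.24 + 1.7×1.59)×1.59 = 15.81 m²
P = b + 2y√(1+z²) = 7.24 + 2×1.59×√(1+1.7²) = 13.51 m
R = A/P = 15.81/13.51 = 1.170 m
Q = (1/n)·A·R^(2/3)·S^(1/2) = (1/0.015) × 15.81 × 1.170^(2/3) × 0.0017^(1/2) = 48.25 m³/s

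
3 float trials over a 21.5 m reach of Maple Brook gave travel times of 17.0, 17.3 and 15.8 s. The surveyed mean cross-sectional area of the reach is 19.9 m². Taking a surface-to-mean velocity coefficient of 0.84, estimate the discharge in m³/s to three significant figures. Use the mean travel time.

t̄ = (17.0 + 17.3 + 15.8) / 3 = 16.7 s
v_surface = L / t̄ = 21.5 / 16.7 = 1.287 m/s
v_mean = 0.84 × 1.287 = 1.081 m/s
Q = A × v_mean = 19.9 × 1.081 = 21.52 m³/s

21.5 m³/s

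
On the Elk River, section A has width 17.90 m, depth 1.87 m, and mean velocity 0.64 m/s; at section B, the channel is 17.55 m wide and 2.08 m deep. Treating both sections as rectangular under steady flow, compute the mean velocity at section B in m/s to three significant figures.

0.587 m/s

Q = A₁V₁ = (17.90×1.87) × 0.64 = 21.42 m³/s
A₂ = 17.55 × 2.08 = 36.50 m²
V₂ = Q/A₂ = 21.42/36.50 = 0.5869 m/s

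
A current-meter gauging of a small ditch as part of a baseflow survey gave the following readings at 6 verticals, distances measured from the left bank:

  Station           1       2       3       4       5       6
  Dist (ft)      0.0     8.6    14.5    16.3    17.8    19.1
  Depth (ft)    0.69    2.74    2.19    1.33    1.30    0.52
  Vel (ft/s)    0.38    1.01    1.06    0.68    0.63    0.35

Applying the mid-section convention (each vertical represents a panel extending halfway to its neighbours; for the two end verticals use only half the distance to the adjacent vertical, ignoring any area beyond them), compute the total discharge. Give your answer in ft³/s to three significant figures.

32.9 ft³/s

w_1 = (8.6 − 0.0)/2 = 4.3 ft; q_1 = 0.38 × 0.69 × 4.3 = 1.127 ft³/s
w_2 = (14.5 − 0.0)/2 = 7.25 ft; q_2 = 1.01 × 2.74 × 7.25 = 20.06 ft³/s
w_3 = (16.3 − 8.6)/2 = 3.85 ft; q_3 = 1.06 × 2.19 × 3.85 = 8.937 ft³/s
w_4 = (17.8 − 14.5)/2 = 1.65 ft; q_4 = 0.68 × 1.33 × 1.65 = 1.492 ft³/s
w_5 = (19.1 − 16.3)/2 = 1.4 ft; q_5 = 0.63 × 1.30 × 1.4 = 1.147 ft³/s
w_6 = (19.1 − 17.8)/2 = 0.65 ft; q_6 = 0.35 × 0.52 × 0.65 = 0.1183 ft³/s
Q = Σ qᵢ = 32.89 ft³/s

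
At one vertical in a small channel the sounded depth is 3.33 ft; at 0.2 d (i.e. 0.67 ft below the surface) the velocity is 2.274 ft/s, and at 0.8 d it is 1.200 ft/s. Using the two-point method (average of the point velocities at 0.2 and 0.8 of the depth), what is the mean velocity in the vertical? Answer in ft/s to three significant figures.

v̄ = (2.274 + 1.200) / 2 = 1.737 ft/s

1.74 ft/s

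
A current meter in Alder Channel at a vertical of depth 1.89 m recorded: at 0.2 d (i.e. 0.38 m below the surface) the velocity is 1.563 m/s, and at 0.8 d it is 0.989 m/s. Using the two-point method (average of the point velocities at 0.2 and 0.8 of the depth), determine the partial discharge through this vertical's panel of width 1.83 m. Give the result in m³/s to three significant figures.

4.41 m³/s

v̄ = (1.563 + 0.989) / 2 = 1.276 m/s
q = v̄ × d × w = 1.276 × 1.89 × 1.83 = 4.413 m³/s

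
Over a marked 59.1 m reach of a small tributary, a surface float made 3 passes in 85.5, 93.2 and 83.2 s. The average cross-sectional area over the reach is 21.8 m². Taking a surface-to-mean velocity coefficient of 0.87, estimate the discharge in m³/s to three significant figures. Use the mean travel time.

12.8 m³/s

t̄ = (85.5 + 93.2 + 83.2) / 3 = 87.3 s
v_surface = L / t̄ = 59.1 / 87.3 = 0.6770 m/s
v_mean = 0.87 × 0.6770 = 0.5890 m/s
Q = A × v_mean = 21.8 × 0.5890 = 12.84 m³/s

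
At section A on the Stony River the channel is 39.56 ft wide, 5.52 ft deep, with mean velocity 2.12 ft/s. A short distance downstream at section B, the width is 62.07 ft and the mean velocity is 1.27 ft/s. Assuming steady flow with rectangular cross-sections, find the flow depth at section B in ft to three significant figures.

Q = A₁V₁ = (39.56×5.52) × 2.12 = 462.9 ft³/s
d₂ = Q/(b₂ V₂) = 462.9/(62.07×1.27) = 5.873 ft

5.87 ft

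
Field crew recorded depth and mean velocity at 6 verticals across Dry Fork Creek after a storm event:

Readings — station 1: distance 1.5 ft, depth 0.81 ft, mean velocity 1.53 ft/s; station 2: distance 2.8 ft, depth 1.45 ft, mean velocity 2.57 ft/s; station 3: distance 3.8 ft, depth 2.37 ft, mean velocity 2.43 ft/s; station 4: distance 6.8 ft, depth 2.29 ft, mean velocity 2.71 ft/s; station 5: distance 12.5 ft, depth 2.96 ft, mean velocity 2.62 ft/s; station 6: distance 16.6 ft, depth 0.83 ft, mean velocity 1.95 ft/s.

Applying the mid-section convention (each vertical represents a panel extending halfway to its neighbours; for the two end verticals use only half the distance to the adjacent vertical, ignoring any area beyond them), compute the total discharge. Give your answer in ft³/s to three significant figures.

84.9 ft³/s

w_1 = (2.8 − 1.5)/2 = 0.65 ft; q_1 = 1.53 × 0.81 × 0.65 = 0.8055 ft³/s
w_2 = (3.8 − 1.5)/2 = 1.15 ft; q_2 = 2.57 × 1.45 × 1.15 = 4.285 ft³/s
w_3 = (6.8 − 2.8)/2 = 2 ft; q_3 = 2.43 × 2.37 × 2 = 11.52 ft³/s
w_4 = (12.5 − 3.8)/2 = 4.35 ft; q_4 = 2.71 × 2.29 × 4.35 = 27.00 ft³/s
w_5 = (16.6 − 6.8)/2 = 4.9 ft; q_5 = 2.62 × 2.96 × 4.9 = 38.00 ft³/s
w_6 = (16.6 − 12.5)/2 = 2.05 ft; q_6 = 1.95 × 0.83 × 2.05 = 3.318 ft³/s
Q = Σ qᵢ = 84.92 ft³/s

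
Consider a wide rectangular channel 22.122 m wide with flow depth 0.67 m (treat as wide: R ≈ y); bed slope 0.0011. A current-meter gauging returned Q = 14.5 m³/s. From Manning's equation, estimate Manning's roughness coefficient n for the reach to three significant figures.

0.0260

A = b·y = 22.122 × 0.67 = 14.82 m²
Wide channel: R ≈ y = 0.67 m
n = (1/Q)·A·R^(2/3)·S^(1/2) = (1/14.5) × 14.82 × 0.7657 × 0.03317 = 0.02596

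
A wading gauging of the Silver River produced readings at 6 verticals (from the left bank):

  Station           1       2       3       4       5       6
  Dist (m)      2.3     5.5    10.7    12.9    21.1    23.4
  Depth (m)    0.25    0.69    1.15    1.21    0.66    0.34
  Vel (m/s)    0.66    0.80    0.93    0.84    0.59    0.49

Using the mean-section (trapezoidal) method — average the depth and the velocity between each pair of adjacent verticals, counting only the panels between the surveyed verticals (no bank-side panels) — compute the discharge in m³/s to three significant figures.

Panel 1-2: Δb = 3.2 m, d̄ = (0.25+0.69)/2 = 0.47, v̄ = (0.66+0.80)/2 = 0.73 → q = 3.2×0.47×0.73 = 1.098 m³/s
Panel 2-3: Δb = 5.2 m, d̄ = (0.69+1.15)/2 = 0.92, v̄ = (0.80+0.93)/2 = 0.865 → q = 5.2×0.92×0.865 = 4.138 m³/s
Panel 3-4: Δb = 2.2 m, d̄ = (1.15+1.21)/2 = 1.18, v̄ = (0.93+0.84)/2 = 0.885 → q = 2.2×1.18×0.885 = 2.297 m³/s
Panel 4-5: Δb = 8.2 m, d̄ = (1.21+0.66)/2 = 0.935, v̄ = (0.84+0.59)/2 = 0.715 → q = 8.2×0.935×0.715 = 5.482 m³/s
Panel 5-6: Δb = 2.3 m, d̄ = (0.66+0.34)/2 = 0.5, v̄ = (0.59+0.49)/2 = 0.54 → q = 2.3×0.5×0.54 = 0.6210 m³/s
Q = Σ q = 13.64 m³/s

13.6 m³/s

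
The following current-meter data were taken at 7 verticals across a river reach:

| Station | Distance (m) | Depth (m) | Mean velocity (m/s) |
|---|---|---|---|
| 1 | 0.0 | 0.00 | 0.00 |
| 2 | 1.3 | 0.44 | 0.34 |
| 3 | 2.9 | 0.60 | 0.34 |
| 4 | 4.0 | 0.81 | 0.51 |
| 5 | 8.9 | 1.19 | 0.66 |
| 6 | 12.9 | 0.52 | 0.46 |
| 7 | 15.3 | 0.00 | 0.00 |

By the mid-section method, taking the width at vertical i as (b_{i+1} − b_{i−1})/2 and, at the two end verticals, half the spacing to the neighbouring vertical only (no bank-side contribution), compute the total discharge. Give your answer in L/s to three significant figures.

w_2 = (2.9 − 0.0)/2 = 1.45 m; q_2 = 0.34 × 0.44 × 1.45 = 0.2169 m³/s
w_3 = (4.0 − 1.3)/2 = 1.35 m; q_3 = 0.34 × 0.60 × 1.35 = 0.2754 m³/s
w_4 = (8.9 − 2.9)/2 = 3 m; q_4 = 0.51 × 0.81 × 3 = 1.239 m³/s
w_5 = (12.9 − 4.0)/2 = 4.45 m; q_5 = 0.66 × 1.19 × 4.45 = 3.495 m³/s
w_6 = (15.3 − 8.9)/2 = 3.2 m; q_6 = 0.46 × 0.52 × 3.2 = 0.7654 m³/s
Stations 1, 7 contribute zero (depth or velocity is 0).
Q = Σ qᵢ = 5.992 m³/s
= 5.992 × 1000 = 5992 L/s

5990 L/s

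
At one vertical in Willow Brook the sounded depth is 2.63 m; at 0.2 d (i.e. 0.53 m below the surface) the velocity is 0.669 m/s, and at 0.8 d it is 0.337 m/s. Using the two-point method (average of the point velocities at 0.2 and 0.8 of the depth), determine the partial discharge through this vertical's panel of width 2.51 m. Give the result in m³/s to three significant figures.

3.32 m³/s

v̄ = (0.669 + 0.337) / 2 = 0.5030 m/s
q = v̄ × d × w = 0.5030 × 2.63 × 2.51 = 3.320 m³/s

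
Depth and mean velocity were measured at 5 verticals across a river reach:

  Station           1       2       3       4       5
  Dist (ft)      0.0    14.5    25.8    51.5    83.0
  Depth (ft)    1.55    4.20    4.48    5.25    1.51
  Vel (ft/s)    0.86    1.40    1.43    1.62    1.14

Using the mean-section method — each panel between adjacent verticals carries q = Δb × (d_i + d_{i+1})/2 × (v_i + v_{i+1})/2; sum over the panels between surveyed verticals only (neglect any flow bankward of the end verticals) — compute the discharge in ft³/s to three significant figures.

Panel 1-2: Δb = 14.5 ft, d̄ = (1.55+4.20)/2 = 2.875, v̄ = (0.86+1.40)/2 = 1.13 → q = 14.5×2.875×1.13 = 47.11 ft³/s
Panel 2-3: Δb = 11.3 ft, d̄ = (4.20+4.48)/2 = 4.34, v̄ = (1.40+1.43)/2 = 1.415 → q = 11.3×4.34×1.415 = 69.39 ft³/s
Panel 3-4: Δb = 25.7 ft, d̄ = (4.48+5.25)/2 = 4.865, v̄ = (1.43+1.62)/2 = 1.525 → q = 25.7×4.865×1.525 = 190.7 ft³/s
Panel 4-5: Δb = 31.5 ft, d̄ = (5.25+1.51)/2 = 3.38, v̄ = (1.62+1.14)/2 = 1.38 → q = 31.5×3.38×1.38 = 146.9 ft³/s
Q = Σ q = 454.1 ft³/s

454 ft³/s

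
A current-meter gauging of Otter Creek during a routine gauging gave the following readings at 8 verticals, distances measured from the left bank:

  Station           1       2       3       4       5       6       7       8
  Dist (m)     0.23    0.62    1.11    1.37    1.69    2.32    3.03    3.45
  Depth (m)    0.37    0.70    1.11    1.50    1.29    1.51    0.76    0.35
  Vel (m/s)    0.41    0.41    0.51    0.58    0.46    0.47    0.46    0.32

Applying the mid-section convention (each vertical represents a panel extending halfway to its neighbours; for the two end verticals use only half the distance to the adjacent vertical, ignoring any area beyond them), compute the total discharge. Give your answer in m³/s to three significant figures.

w_1 = (0.62 − 0.23)/2 = 0.195 m; q_1 = 0.41 × 0.37 × 0.195 = 0.02958 m³/s
w_2 = (1.11 − 0.23)/2 = 0.44 m; q_2 = 0.41 × 0.70 × 0.44 = 0.1263 m³/s
w_3 = (1.37 − 0.62)/2 = 0.375 m; q_3 = 0.51 × 1.11 × 0.375 = 0.2123 m³/s
w_4 = (1.69 − 1.11)/2 = 0.29 m; q_4 = 0.58 × 1.50 × 0.29 = 0.2523 m³/s
w_5 = (2.32 − 1.37)/2 = 0.475 m; q_5 = 0.46 × 1.29 × 0.475 = 0.2819 m³/s
w_6 = (3.03 − 1.69)/2 = 0.67 m; q_6 = 0.47 × 1.51 × 0.67 = 0.4755 m³/s
w_7 = (3.45 − 2.32)/2 = 0.565 m; q_7 = 0.46 × 0.76 × 0.565 = 0.1975 m³/s
w_8 = (3.45 − 3.03)/2 = 0.21 m; q_8 = 0.32 × 0.35 × 0.21 = 0.02352 m³/s
Q = Σ qᵢ = 1.599 m³/s

1.60 m³/s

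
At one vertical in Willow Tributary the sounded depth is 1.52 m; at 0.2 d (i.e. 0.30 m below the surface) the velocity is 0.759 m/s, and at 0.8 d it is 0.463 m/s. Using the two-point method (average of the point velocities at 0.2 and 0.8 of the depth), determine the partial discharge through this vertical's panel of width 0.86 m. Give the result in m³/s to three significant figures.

0.799 m³/s

v̄ = (0.759 + 0.463) / 2 = 0.6110 m/s
q = v̄ × d × w = 0.6110 × 1.52 × 0.86 = 0.7987 m³/s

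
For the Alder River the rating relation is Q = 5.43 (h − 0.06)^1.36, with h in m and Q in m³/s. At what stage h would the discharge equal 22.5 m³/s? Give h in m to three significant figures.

2.90 m

h − h₀ = (Q/C)^(1/b) = (22.5/5.43)^(1/1.36) = 2.844 m
h = 0.06 + 2.844 = 2.904 m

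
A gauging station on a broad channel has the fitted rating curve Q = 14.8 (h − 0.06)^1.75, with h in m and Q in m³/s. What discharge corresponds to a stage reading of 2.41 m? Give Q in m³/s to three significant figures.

Q = 14.8 × (2.41 − 0.06)^1.75 = 14.8 × 2.35^1.75 = 66.01 m³/s

66.0 m³/s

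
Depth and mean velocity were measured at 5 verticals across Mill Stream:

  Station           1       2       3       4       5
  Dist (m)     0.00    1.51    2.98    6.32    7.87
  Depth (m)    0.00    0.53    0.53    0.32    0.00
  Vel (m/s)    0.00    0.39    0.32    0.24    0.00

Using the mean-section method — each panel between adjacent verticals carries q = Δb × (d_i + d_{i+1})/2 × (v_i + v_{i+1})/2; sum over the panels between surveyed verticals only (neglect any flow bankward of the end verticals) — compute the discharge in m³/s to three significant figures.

Panel 1-2: Δb = 1.51 m, d̄ = (0.00+0.53)/2 = 0.265, v̄ = (0.00+0.39)/2 = 0.195 → q = 1.51×0.265×0.195 = 0.07803 m³/s
Panel 2-3: Δb = 1.47 m, d̄ = (0.53+0.53)/2 = 0.53, v̄ = (0.39+0.32)/2 = 0.355 → q = 1.47×0.53×0.355 = 0.2766 m³/s
Panel 3-4: Δb = 3.34 m, d̄ = (0.53+0.32)/2 = 0.425, v̄ = (0.32+0.24)/2 = 0.28 → q = 3.34×0.425×0.28 = 0.3975 m³/s
Panel 4-5: Δb = 1.55 m, d̄ = (0.32+0.00)/2 = 0.16, v̄ = (0.24+0.00)/2 = 0.12 → q = 1.55×0.16×0.12 = 0.02976 m³/s
Q = Σ q = 0.7818 m³/s

0.782 m³/s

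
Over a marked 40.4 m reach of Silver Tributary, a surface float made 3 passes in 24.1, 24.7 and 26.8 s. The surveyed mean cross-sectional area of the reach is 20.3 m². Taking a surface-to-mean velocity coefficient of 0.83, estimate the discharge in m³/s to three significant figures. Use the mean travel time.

t̄ = (24.1 + 24.7 + 26.8) / 3 = 25.2 s
v_surface = L / t̄ = 40.4 / 25.2 = 1.603 m/s
v_mean = 0.83 × 1.603 = 1.331 m/s
Q = A × v_mean = 20.3 × 1.331 = 27.01 m³/s

27.0 m³/s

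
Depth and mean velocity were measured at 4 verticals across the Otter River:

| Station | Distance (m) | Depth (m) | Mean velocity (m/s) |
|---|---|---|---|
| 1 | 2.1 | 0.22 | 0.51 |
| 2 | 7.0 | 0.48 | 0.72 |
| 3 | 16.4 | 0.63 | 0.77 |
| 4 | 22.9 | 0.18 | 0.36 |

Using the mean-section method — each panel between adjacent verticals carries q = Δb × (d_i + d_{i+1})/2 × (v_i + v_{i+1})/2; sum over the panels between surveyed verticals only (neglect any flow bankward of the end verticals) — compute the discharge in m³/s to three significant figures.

6.43 m³/s

Panel 1-2: Δb = 4.9 m, d̄ = (0.22+0.48)/2 = 0.35, v̄ = (0.51+0.72)/2 = 0.615 → q = 4.9×0.35×0.615 = 1.055 m³/s
Panel 2-3: Δb = 9.4 m, d̄ = (0.48+0.63)/2 = 0.555, v̄ = (0.72+0.77)/2 = 0.745 → q = 9.4×0.555×0.745 = 3.887 m³/s
Panel 3-4: Δb = 6.5 m, d̄ = (0.63+0.18)/2 = 0.405, v̄ = (0.77+0.36)/2 = 0.565 → q = 6.5×0.405×0.565 = 1.487 m³/s
Q = Σ q = 6.429 m³/s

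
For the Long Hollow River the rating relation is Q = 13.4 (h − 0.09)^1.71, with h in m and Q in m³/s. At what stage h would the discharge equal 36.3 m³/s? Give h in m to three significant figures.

h − h₀ = (Q/C)^(1/b) = (36.3/13.4)^(1/1.71) = 1.791 m
h = 0.09 + 1.791 = 1.881 m

1.88 m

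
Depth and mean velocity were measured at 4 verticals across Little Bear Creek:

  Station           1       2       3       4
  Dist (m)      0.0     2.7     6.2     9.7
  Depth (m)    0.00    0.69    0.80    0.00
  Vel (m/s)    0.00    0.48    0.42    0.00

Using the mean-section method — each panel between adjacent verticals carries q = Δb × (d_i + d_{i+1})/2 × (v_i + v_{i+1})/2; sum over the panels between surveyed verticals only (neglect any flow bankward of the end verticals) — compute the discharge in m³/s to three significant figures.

1.69 m³/s

Panel 1-2: Δb = 2.7 m, d̄ = (0.00+0.69)/2 = 0.345, v̄ = (0.00+0.48)/2 = 0.24 → q = 2.7×0.345×0.24 = 0.2236 m³/s
Panel 2-3: Δb = 3.5 m, d̄ = (0.69+0.80)/2 = 0.745, v̄ = (0.48+0.42)/2 = 0.45 → q = 3.5×0.745×0.45 = 1.173 m³/s
Panel 3-4: Δb = 3.5 m, d̄ = (0.80+0.00)/2 = 0.4, v̄ = (0.42+0.00)/2 = 0.21 → q = 3.5×0.4×0.21 = 0.2940 m³/s
Q = Σ q = 1.691 m³/s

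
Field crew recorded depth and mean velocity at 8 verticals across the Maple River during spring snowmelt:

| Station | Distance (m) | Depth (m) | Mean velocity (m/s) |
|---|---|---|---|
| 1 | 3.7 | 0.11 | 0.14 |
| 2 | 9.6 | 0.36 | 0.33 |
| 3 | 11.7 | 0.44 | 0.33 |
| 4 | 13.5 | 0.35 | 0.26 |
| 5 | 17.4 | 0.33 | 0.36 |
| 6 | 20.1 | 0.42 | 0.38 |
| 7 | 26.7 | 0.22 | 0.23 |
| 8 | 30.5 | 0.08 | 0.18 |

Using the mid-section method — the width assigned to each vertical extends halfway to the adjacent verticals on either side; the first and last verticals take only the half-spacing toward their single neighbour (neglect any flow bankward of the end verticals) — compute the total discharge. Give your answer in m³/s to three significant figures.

w_1 = (9.6 − 3.7)/2 = 2.95 m; q_1 = 0.14 × 0.11 × 2.95 = 0.04543 m³/s
w_2 = (11.7 − 3.7)/2 = 4 m; q_2 = 0.33 × 0.36 × 4 = 0.4752 m³/s
w_3 = (13.5 − 9.6)/2 = 1.95 m; q_3 = 0.33 × 0.44 × 1.95 = 0.2831 m³/s
w_4 = (17.4 − 11.7)/2 = 2.85 m; q_4 = 0.26 × 0.35 × 2.85 = 0.2594 m³/s
w_5 = (20.1 − 13.5)/2 = 3.3 m; q_5 = 0.36 × 0.33 × 3.3 = 0.3920 m³/s
w_6 = (26.7 − 17.4)/2 = 4.65 m; q_6 = 0.38 × 0.42 × 4.65 = 0.7421 m³/s
w_7 = (30.5 − 20.1)/2 = 5.2 m; q_7 = 0.23 × 0.22 × 5.2 = 0.2631 m³/s
w_8 = (30.5 − 26.7)/2 = 1.9 m; q_8 = 0.18 × 0.08 × 1.9 = 0.02736 m³/s
Q = Σ qᵢ = 2.488 m³/s

2.49 m³/s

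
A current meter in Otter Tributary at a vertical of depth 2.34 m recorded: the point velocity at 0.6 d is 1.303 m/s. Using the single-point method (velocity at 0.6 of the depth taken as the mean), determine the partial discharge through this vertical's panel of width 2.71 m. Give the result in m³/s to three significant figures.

8.26 m³/s

v̄ = v₀.₆ = 1.303 m/s
q = v̄ × d × w = 1.303 × 2.34 × 2.71 = 8.263 m³/s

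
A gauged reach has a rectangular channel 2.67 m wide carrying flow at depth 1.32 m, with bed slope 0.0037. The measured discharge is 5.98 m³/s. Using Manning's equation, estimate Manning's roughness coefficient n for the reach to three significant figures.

0.0273

A = b·y = 2.67 × 1.32 = 3.524 m²
P = b + 2y = 2.67 + 2×1.32 = 5.310 m
R = A/P = 3.524/5.310 = 0.6637 m
n = (1/Q)·A·R^(2/3)·S^(1/2) = (1/5.98) × 3.524 × 0.7609 × 0.06083 = 0.02728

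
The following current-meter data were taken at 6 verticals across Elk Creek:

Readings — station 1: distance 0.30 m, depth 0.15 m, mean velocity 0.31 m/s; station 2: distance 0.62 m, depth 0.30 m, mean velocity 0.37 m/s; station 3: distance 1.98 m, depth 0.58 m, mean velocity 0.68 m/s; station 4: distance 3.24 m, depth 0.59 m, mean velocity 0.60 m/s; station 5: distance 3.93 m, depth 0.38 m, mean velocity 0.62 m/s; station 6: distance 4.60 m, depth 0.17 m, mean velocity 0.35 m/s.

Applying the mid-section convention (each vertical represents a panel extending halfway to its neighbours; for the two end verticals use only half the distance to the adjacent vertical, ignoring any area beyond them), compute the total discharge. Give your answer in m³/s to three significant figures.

1.14 m³/s

w_1 = (0.62 − 0.30)/2 = 0.16 m; q_1 = 0.31 × 0.15 × 0.16 = 0.007440 m³/s
w_2 = (1.98 − 0.30)/2 = 0.84 m; q_2 = 0.37 × 0.30 × 0.84 = 0.09324 m³/s
w_3 = (3.24 − 0.62)/2 = 1.31 m; q_3 = 0.68 × 0.58 × 1.31 = 0.5167 m³/s
w_4 = (3.93 − 1.98)/2 = 0.975 m; q_4 = 0.60 × 0.59 × 0.975 = 0.3452 m³/s
w_5 = (4.60 − 3.24)/2 = 0.68 m; q_5 = 0.62 × 0.38 × 0.68 = 0.1602 m³/s
w_6 = (4.60 − 3.93)/2 = 0.335 m; q_6 = 0.35 × 0.17 × 0.335 = 0.01993 m³/s
Q = Σ qᵢ = 1.143 m³/s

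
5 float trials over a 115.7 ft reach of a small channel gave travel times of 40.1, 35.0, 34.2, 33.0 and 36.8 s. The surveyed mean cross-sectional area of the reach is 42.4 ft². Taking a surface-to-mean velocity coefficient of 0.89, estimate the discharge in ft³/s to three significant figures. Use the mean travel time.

122 ft³/s

t̄ = (40.1 + 35.0 + 34.2 + 33.0 + 36.8) / 5 = 35.82 s
v_surface = L / t̄ = 115.7 / 35.82 = 3.230 ft/s
v_mean = 0.89 × 3.230 = 2.875 ft/s
Q = A × v_mean = 42.4 × 2.875 = 121.9 ft³/s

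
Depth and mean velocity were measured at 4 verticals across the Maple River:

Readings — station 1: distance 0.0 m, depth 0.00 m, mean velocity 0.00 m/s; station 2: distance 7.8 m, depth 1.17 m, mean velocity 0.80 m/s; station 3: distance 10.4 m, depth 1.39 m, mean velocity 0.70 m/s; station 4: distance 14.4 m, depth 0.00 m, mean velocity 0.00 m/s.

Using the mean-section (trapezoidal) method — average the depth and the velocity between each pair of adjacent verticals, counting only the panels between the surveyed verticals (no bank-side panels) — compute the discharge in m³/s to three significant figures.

5.29 m³/s

Panel 1-2: Δb = 7.8 m, d̄ = (0.00+1.17)/2 = 0.585, v̄ = (0.00+0.80)/2 = 0.4 → q = 7.8×0.585×0.4 = 1.825 m³/s
Panel 2-3: Δb = 2.6 m, d̄ = (1.17+1.39)/2 = 1.28, v̄ = (0.80+0.70)/2 = 0.75 → q = 2.6×1.28×0.75 = 2.496 m³/s
Panel 3-4: Δb = 4 m, d̄ = (1.39+0.00)/2 = 0.695, v̄ = (0.70+0.00)/2 = 0.35 → q = 4×0.695×0.35 = 0.9730 m³/s
Q = Σ q = 5.294 m³/s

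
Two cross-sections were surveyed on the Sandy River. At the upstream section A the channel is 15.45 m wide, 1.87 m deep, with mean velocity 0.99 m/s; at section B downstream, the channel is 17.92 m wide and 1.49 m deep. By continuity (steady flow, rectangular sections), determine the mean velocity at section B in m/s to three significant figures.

Q = A₁V₁ = (15.45×1.87) × 0.99 = 28.60 m³/s
A₂ = 17.92 × 1.49 = 26.70 m²
V₂ = Q/A₂ = 28.60/26.70 = 1.071 m/s

1.07 m/s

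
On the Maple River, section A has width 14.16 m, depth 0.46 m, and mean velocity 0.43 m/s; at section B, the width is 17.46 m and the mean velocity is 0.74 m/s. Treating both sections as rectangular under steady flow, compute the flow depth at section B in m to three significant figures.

0.217 m

Q = A₁V₁ = (14.16×0.46) × 0.43 = 2.801 m³/s
d₂ = Q/(b₂ V₂) = 2.801/(17.46×0.74) = 0.2168 m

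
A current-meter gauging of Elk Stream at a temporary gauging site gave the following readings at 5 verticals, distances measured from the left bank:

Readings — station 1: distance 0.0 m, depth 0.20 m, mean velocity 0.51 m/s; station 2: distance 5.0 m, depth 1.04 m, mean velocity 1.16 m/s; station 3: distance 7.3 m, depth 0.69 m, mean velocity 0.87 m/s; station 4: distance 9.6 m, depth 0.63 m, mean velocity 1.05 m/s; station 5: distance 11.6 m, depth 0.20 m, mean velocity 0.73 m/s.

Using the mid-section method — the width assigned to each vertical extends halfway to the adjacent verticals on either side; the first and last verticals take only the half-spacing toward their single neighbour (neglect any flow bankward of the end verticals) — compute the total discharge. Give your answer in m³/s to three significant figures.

w_1 = (5.0 − 0.0)/2 = 2.5 m; q_1 = 0.51 × 0.20 × 2.5 = 0.2550 m³/s
w_2 = (7.3 − 0.0)/2 = 3.65 m; q_2 = 1.16 × 1.04 × 3.65 = 4.403 m³/s
w_3 = (9.6 − 5.0)/2 = 2.3 m; q_3 = 0.87 × 0.69 × 2.3 = 1.381 m³/s
w_4 = (11.6 − 7.3)/2 = 2.15 m; q_4 = 1.05 × 0.63 × 2.15 = 1.422 m³/s
w_5 = (11.6 − 9.6)/2 = 1 m; q_5 = 0.73 × 0.20 × 1 = 0.1460 m³/s
Q = Σ qᵢ = 7.607 m³/s

7.61 m³/s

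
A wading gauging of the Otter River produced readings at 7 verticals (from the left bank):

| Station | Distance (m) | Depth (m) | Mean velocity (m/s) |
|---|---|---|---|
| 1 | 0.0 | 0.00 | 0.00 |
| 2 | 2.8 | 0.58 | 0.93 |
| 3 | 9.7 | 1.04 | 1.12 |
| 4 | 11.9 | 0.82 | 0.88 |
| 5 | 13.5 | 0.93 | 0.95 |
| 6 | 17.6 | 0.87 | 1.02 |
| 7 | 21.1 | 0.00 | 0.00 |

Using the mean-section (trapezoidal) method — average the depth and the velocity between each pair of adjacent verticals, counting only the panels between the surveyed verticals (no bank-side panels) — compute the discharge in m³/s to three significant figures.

13.8 m³/s

Panel 1-2: Δb = 2.8 m, d̄ = (0.00+0.58)/2 = 0.29, v̄ = (0.00+0.93)/2 = 0.465 → q = 2.8×0.29×0.465 = 0.3776 m³/s
Panel 2-3: Δb = 6.9 m, d̄ = (0.58+1.04)/2 = 0.81, v̄ = (0.93+1.12)/2 = 1.025 → q = 6.9×0.81×1.025 = 5.729 m³/s
Panel 3-4: Δb = 2.2 m, d̄ = (1.04+0.82)/2 = 0.93, v̄ = (1.12+0.88)/2 = 1 → q = 2.2×0.93×1 = 2.046 m³/s
Panel 4-5: Δb = 1.6 m, d̄ = (0.82+0.93)/2 = 0.875, v̄ = (0.88+0.95)/2 = 0.915 → q = 1.6×0.875×0.915 = 1.281 m³/s
Panel 5-6: Δb = 4.1 m, d̄ = (0.93+0.87)/2 = 0.9, v̄ = (0.95+1.02)/2 = 0.985 → q = 4.1×0.9×0.985 = 3.635 m³/s
Panel 6-7: Δb = 3.5 m, d̄ = (0.87+0.00)/2 = 0.435, v̄ = (1.02+0.00)/2 = 0.51 → q = 3.5×0.435×0.51 = 0.7765 m³/s
Q = Σ q = 13.84 m³/s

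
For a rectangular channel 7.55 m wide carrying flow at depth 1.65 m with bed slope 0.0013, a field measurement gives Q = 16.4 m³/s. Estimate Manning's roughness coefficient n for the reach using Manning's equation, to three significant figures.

0.0300

A = b·y = 7.55 × 1.65 = 12.46 m²
P = b + 2y = 7.55 + 2×1.65 = 10.85 m
R = A/P = 12.46/10.85 = 1.148 m
n = (1/Q)·A·R^(2/3)·S^(1/2) = (1/16.4) × 12.46 × 1.096 × 0.03606 = 0.03003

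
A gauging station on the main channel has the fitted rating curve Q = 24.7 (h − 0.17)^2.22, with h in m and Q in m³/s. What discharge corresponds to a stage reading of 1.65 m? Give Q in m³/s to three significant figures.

59.0 m³/s

Q = 24.7 × (1.65 − 0.17)^2.22 = 24.7 × 1.48^2.22 = 58.98 m³/s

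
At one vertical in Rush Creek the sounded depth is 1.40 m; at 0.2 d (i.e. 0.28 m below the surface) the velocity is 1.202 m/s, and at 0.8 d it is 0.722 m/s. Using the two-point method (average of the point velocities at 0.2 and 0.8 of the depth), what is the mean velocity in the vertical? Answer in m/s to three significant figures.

v̄ = (1.202 + 0.722) / 2 = 0.9620 m/s

0.962 m/s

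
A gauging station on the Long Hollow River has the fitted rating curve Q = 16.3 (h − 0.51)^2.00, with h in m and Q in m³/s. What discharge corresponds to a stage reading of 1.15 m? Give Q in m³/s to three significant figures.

6.68 m³/s

Q = 16.3 × (1.15 − 0.51)^2.00 = 16.3 × 0.64^2.00 = 6.676 m³/s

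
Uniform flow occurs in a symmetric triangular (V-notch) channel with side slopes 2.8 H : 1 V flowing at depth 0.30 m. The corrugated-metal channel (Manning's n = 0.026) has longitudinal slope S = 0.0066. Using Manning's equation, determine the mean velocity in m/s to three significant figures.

0.848 m/s

A = z·y² = 2.8×0.30² = 0.2520 m²
P = 2y√(1+z²) = 2×0.30×√(1+2.8²) = 1.784 m
R = A/P = 0.2520/1.784 = 0.1413 m
Q = (1/n)·A·R^(2/3)·S^(1/2) = (1/0.026) × 0.2520 × 0.1413^(2/3) × 0.0066^(1/2) = 0.2136 m³/s
V = Q/A = 0.2136/0.2520 = 0.8475 m/s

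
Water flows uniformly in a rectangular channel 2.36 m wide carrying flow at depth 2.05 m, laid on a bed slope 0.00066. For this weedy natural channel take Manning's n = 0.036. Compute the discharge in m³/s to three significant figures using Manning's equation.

A = b·y = 2.36 × 2.05 = 4.838 m²
P = b + 2y = 2.36 + 2×2.05 = 6.460 m
R = A/P = 4.838/6.460 = 0.7489 m
Q = (1/n)·A·R^(2/3)·S^(1/2) = (1/0.036) × 4.838 × 0.7489^(2/3) × 0.00066^(1/2) = 2.847 m³/s

2.85 m³/s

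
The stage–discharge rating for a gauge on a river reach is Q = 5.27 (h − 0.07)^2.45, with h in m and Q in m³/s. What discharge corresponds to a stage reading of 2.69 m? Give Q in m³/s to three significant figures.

Q = 5.27 × (2.69 − 0.07)^2.45 = 5.27 × 2.62^2.45 = 55.80 m³/s

55.8 m³/s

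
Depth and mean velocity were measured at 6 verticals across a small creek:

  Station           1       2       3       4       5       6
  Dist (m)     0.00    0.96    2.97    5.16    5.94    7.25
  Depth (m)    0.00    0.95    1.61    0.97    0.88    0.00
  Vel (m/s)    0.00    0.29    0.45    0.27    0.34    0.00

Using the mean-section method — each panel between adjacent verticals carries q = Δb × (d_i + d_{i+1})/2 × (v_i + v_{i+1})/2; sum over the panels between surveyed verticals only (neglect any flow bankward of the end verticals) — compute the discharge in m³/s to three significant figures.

2.35 m³/s

Panel 1-2: Δb = 0.96 m, d̄ = (0.00+0.95)/2 = 0.475, v̄ = (0.00+0.29)/2 = 0.145 → q = 0.96×0.475×0.145 = 0.06612 m³/s
Panel 2-3: Δb = 2.01 m, d̄ = (0.95+1.61)/2 = 1.28, v̄ = (0.29+0.45)/2 = 0.37 → q = 2.01×1.28×0.37 = 0.9519 m³/s
Panel 3-4: Δb = 2.19 m, d̄ = (1.61+0.97)/2 = 1.29, v̄ = (0.45+0.27)/2 = 0.36 → q = 2.19×1.29×0.36 = 1.017 m³/s
Panel 4-5: Δb = 0.78 m, d̄ = (0.97+0.88)/2 = 0.925, v̄ = (0.27+0.34)/2 = 0.305 → q = 0.78×0.925×0.305 = 0.2201 m³/s
Panel 5-6: Δb = 1.31 m, d̄ = (0.88+0.00)/2 = 0.44, v̄ = (0.34+0.00)/2 = 0.17 → q = 1.31×0.44×0.17 = 0.09799 m³/s
Q = Σ q = 2.353 m³/s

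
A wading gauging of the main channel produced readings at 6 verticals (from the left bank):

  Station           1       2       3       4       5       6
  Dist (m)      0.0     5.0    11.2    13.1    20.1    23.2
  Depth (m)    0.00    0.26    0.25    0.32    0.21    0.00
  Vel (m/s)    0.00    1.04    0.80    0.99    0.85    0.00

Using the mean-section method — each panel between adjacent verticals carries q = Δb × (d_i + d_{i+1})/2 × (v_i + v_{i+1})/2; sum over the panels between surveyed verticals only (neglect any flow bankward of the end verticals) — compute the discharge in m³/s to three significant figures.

Panel 1-2: Δb = 5 m, d̄ = (0.00+0.26)/2 = 0.13, v̄ = (0.00+1.04)/2 = 0.52 → q = 5×0.13×0.52 = 0.3380 m³/s
Panel 2-3: Δb = 6.2 m, d̄ = (0.26+0.25)/2 = 0.255, v̄ = (1.04+0.80)/2 = 0.92 → q = 6.2×0.255×0.92 = 1.455 m³/s
Panel 3-4: Δb = 1.9 m, d̄ = (0.25+0.32)/2 = 0.285, v̄ = (0.80+0.99)/2 = 0.895 → q = 1.9×0.285×0.895 = 0.4846 m³/s
Panel 4-5: Δb = 7 m, d̄ = (0.32+0.21)/2 = 0.265, v̄ = (0.99+0.85)/2 = 0.92 → q = 7×0.265×0.92 = 1.707 m³/s
Panel 5-6: Δb = 3.1 m, d̄ = (0.21+0.00)/2 = 0.105, v̄ = (0.85+0.00)/2 = 0.425 → q = 3.1×0.105×0.425 = 0.1383 m³/s
Q = Σ q = 4.122 m³/s

4.12 m³/s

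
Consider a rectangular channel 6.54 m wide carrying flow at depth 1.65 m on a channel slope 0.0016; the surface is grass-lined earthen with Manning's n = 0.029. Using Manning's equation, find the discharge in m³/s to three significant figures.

A = b·y = 6.54 × 1.65 = 10.79 m²
P = b + 2y = 6.54 + 2×1.65 = 9.840 m
R = A/P = 10.79/9.840 = 1.097 m
Q = (1/n)·A·R^(2/3)·S^(1/2) = (1/0.029) × 10.79 × 1.097^(2/3) × 0.0016^(1/2) = 15.83 m³/s

15.8 m³/s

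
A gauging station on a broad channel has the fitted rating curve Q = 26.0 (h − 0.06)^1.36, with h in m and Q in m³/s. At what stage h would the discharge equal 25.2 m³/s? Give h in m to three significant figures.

h − h₀ = (Q/C)^(1/b) = (25.2/26.0)^(1/1.36) = 0.9773 m
h = 0.06 + 0.9773 = 1.037 m

1.04 m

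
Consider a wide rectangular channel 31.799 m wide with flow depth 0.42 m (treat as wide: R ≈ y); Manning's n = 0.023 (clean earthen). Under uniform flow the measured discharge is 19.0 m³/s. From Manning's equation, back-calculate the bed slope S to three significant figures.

0.00340

A = b·y = 31.799 × 0.42 = 13.36 m²
Wide channel: R ≈ y = 0.42 m
S = (Q·n / (1·A·R^(2/3)))² = (19.0×0.023 / (1×13.36×0.5608))² = 0.003404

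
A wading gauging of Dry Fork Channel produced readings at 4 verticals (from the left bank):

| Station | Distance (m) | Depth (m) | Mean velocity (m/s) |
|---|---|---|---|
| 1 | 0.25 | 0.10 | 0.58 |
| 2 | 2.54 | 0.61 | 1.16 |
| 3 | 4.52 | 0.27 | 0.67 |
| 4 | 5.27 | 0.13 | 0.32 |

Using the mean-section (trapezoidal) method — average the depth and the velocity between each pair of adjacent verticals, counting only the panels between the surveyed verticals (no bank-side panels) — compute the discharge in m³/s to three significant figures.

Panel 1-2: Δb = 2.29 m, d̄ = (0.10+0.61)/2 = 0.355, v̄ = (0.58+1.16)/2 = 0.87 → q = 2.29×0.355×0.87 = 0.7073 m³/s
Panel 2-3: Δb = 1.98 m, d̄ = (0.61+0.27)/2 = 0.44, v̄ = (1.16+0.67)/2 = 0.915 → q = 1.98×0.44×0.915 = 0.7971 m³/s
Panel 3-4: Δb = 0.75 m, d̄ = (0.27+0.13)/2 = 0.2, v̄ = (0.67+0.32)/2 = 0.495 → q = 0.75×0.2×0.495 = 0.07425 m³/s
Q = Σ q = 1.579 m³/s

1.58 m³/s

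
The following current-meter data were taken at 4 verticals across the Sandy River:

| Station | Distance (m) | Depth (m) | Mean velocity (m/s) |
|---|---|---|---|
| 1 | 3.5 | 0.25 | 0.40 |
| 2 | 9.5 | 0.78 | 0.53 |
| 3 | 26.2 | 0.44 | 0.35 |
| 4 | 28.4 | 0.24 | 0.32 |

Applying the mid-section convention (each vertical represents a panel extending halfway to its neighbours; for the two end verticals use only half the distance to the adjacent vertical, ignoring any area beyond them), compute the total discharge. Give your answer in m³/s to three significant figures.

6.53 m³/s

w_1 = (9.5 − 3.5)/2 = 3 m; q_1 = 0.40 × 0.25 × 3 = 0.3000 m³/s
w_2 = (26.2 − 3.5)/2 = 11.35 m; q_2 = 0.53 × 0.78 × 11.35 = 4.692 m³/s
w_3 = (28.4 − 9.5)/2 = 9.45 m; q_3 = 0.35 × 0.44 × 9.45 = 1.455 m³/s
w_4 = (28.4 − 26.2)/2 = 1.1 m; q_4 = 0.32 × 0.24 × 1.1 = 0.08448 m³/s
Q = Σ qᵢ = 6.532 m³/s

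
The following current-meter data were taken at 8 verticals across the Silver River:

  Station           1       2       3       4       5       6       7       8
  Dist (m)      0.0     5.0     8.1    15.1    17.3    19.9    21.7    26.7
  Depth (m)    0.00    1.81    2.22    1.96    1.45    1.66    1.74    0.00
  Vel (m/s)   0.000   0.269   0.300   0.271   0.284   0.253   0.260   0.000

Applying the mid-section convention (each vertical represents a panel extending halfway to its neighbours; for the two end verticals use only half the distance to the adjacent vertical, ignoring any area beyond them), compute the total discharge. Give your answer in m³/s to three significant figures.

w_2 = (8.1 − 0.0)/2 = 4.05 m; q_2 = 0.269 × 1.81 × 4.05 = 1.972 m³/s
w_3 = (15.1 − 5.0)/2 = 5.05 m; q_3 = 0.300 × 2.22 × 5.05 = 3.363 m³/s
w_4 = (17.3 − 8.1)/2 = 4.6 m; q_4 = 0.271 × 1.96 × 4.6 = 2.443 m³/s
w_5 = (19.9 − 15.1)/2 = 2.4 m; q_5 = 0.284 × 1.45 × 2.4 = 0.9883 m³/s
w_6 = (21.7 − 17.3)/2 = 2.2 m; q_6 = 0.253 × 1.66 × 2.2 = 0.9240 m³/s
w_7 = (26.7 − 19.9)/2 = 3.4 m; q_7 = 0.260 × 1.74 × 3.4 = 1.538 m³/s
Stations 1, 8 contribute zero (depth or velocity is 0).
Q = Σ qᵢ = 11.23 m³/s

11.2 m³/s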